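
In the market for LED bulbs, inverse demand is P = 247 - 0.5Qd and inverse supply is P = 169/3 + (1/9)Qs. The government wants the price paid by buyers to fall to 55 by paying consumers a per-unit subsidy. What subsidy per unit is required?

At a buyer price of 55, quantity demanded is 494 − 2·55 = 384.
Sellers supply 384 only when they receive Ps = 169/3 + (1/9)·384 = 99.
s = Ps − Pb = 99 − 55 = 44.

Required subsidy s = 44 per unit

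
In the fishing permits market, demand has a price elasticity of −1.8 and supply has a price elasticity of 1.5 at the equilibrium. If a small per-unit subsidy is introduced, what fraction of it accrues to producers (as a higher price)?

For a small subsidy around the equilibrium, the benefit split depends on the relative slopes, which at a point are proportional to the elasticities.
Buyer share = εs/(εs + |εd|) = 1.5/(1.5 + 1.8) = 5/11; seller share = |εd|/(εs + |εd|) = 6/11.
So producers capture 6/11 of the subsidy.

Producer share = 6/11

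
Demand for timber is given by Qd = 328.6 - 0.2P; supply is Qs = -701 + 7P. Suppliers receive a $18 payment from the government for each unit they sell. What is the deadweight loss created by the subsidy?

Deadweight loss = $31.5

Pre-subsidy: 328.6 - 0.2P = -701 + 7P gives P* = 143, Q* = 300.
With the subsidy, sellers receive Ps = Pb + 18 for each unit, where Pb is the price buyers pay.
Supply in terms of Pb becomes Qs = -701 + 7(Pb + 18) = -575 + 7Pb. Setting this equal to demand: 328.6 - 0.2Pb = -575 + 7Pb, so Pb = 125.5.
Sellers receive Ps = 125.5 + 18 = 143.5; Q' = 328.6 − 0.2·125.5 = 303.5.
The subsidy expands output by 303.5 − 300 = 3.5 past the efficient level; on those units the gap between marginal cost and willingness to pay runs from 0 up to 18.
DWL = ½ × 18 × 3.5 = 31.5.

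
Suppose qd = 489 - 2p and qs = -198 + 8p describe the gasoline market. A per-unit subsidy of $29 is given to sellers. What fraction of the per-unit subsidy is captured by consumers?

Consumer share = 0.8

Pre-subsidy: 489 - 2p = -198 + 8p gives p* = 68.7, q* = 351.6.
With the subsidy, sellers receive ps = pb + 29 for each unit, where pb is the price buyers pay.
Supply in terms of pb becomes qs = -198 + 8(pb + 29) = 34 + 8pb. Setting this equal to demand: 489 - 2pb = 34 + 8pb, so pb = 45.5.
Sellers receive ps = 45.5 + 29 = 74.5; q' = 489 − 2·45.5 = 398.
Buyers' price falls by p* − pb = 68.7 − 45.5 = 23.2; sellers' price rises by ps − p* = 74.5 − 68.7 = 5.8.
So consumers capture 23.2/29 = 0.8 of each unit of subsidy.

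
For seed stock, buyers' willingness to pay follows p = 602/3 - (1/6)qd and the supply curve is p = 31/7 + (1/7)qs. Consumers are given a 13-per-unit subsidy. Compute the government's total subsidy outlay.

Pre-subsidy: 602/3 - (1/6)q = 31/7 + (1/7)q gives q* = 634 and p* = 95.
With the rebate, buyers effectively pay pb = ps − 13, where ps is the price sellers receive.
On the curves, pb = 602/3 - (1/6)q and ps = 31/7 + (1/7)q; the wedge ps − pb = 13 gives 31/7 + (1/7)q − (602/3 - (1/6)q) = 13, so q' = 676.
Then pb = 602/3 − (1/6)·676 = 88 and ps = 31/7 + (1/7)·676 = 101.
Government outlay = subsidy × quantity = 13 × 676 = 8788.

Government cost = 8788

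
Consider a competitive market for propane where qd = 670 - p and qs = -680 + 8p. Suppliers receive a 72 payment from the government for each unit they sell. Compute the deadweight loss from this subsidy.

Deadweight loss = 2304

Pre-subsidy: 670 - p = -680 + 8p gives p* = 150, q* = 520.
With the subsidy, sellers receive ps = pb + 72 for each unit, where pb is the price buyers pay.
Supply in terms of pb becomes qs = -680 + 8(pb + 72) = -104 + 8pb. Setting this equal to demand: 670 - pb = -104 + 8pb, so pb = 86.
Sellers receive ps = 86 + 72 = 158; q' = 670 − 1·86 = 584.
The subsidy expands output by 584 − 520 = 64 past the efficient level; on those units the gap between marginal cost and willingness to pay runs from 0 up to 72.
DWL = ½ × 72 × 64 = 2304.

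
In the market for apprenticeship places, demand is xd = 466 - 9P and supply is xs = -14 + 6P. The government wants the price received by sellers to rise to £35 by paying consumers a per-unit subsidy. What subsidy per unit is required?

At a seller price of 35, quantity supplied is -14 + 6·35 = 196.
Buyers absorb 196 only when they pay Pb with 466 − 9·Pb = 196, i.e. Pb = 30.
s = Ps − Pb = 35 − 30 = 5.

Required subsidy s = £5 per unit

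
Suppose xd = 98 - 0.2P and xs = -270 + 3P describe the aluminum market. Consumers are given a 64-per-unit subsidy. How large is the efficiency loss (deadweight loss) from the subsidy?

Pre-subsidy: 98 - 0.2P = -270 + 3P gives P* = 115, x* = 75.
With the rebate, buyers effectively pay Pb = Ps − 64, where Ps is the price sellers receive.
Demand in terms of Ps becomes xd = 98 − 0.2(Ps − 64) = 110.8 - 0.2Ps. Setting this equal to supply: 110.8 - 0.2Ps = -270 + 3Ps, so Ps = 119.
Buyers pay Pb = 119 − 64 = 55; x' = -270 + 3·119 = 87.
The subsidy expands output by 87 − 75 = 12 past the efficient level; on those units the gap between marginal cost and willingness to pay runs from 0 up to 64.
DWL = ½ × 64 × 12 = 384.

Deadweight loss = 384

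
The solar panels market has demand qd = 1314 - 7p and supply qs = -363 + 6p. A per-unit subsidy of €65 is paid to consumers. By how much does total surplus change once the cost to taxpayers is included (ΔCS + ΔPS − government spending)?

Pre-subsidy: 1314 - 7p = -363 + 6p gives p* = 129, q* = 411.
With the rebate, buyers effectively pay pb = ps − 65, where ps is the price sellers receive.
Demand in terms of ps becomes qd = 1314 − 7(ps − 65) = 1769 - 7ps. Setting this equal to supply: 1769 - 7ps = -363 + 6ps, so ps = 164.
Buyers pay pb = 164 − 65 = 99; q' = -363 + 6·164 = 621.
ΔCS = ½(411 + 621)(129 − 99) = 15480; ΔPS = ½(411 + 621)(164 − 129) = 18060.
Government spending = 65 × 621 = 40365.
Net change = 15480 + 18060 − 40365 = -6825. The loss equals the DWL triangle ½·65·210.

Net change in total surplus = -€6825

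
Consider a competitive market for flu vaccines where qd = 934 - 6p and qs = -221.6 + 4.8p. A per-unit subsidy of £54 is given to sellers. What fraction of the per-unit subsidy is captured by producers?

Pre-subsidy: 934 - 6p = -221.6 + 4.8p gives p* = 107, q* = 292.
With the subsidy, sellers receive ps = pb + 54 for each unit, where pb is the price buyers pay.
Supply in terms of pb becomes qs = -221.6 + 4.8(pb + 54) = 37.6 + 4.8pb. Setting this equal to demand: 934 - 6pb = 37.6 + 4.8pb, so pb = 83.
Sellers receive ps = 83 + 54 = 137; q' = 934 − 6·83 = 436.
Buyers' price falls by p* − pb = 107 − 83 = 24; sellers' price rises by ps − p* = 137 − 107 = 30.
So producers capture 30/54 = 5/9 of each unit of subsidy.

Producer share = 5/9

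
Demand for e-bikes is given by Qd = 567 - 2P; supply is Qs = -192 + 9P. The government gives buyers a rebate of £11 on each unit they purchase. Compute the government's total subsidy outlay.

Pre-subsidy: 567 - 2P = -192 + 9P gives P* = 69, Q* = 429.
With the rebate, buyers effectively pay Pb = Ps − 11, where Ps is the price sellers receive.
Demand in terms of Ps becomes Qd = 567 − 2(Ps − 11) = 589 - 2Ps. Setting this equal to supply: 589 - 2Ps = -192 + 9Ps, so Ps = 71.
Buyers pay Pb = 71 − 11 = 60; Q' = -192 + 9·71 = 447.
Government outlay = subsidy × quantity = 11 × 447 = 4917.

Government cost = £4917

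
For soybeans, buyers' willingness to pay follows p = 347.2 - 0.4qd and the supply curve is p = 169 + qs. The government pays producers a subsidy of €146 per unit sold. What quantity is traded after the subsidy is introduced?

q' = 1621/7

Pre-subsidy: 347.2 - 0.4q = 169 + q gives q* = 891/7 and p* = 2074/7.
With the subsidy, sellers receive ps = pb + 146 for each unit, where pb is the price buyers pay.
On the curves, pb = 347.2 - 0.4q and ps = 169 + q; the wedge ps − pb = 146 gives 169 + q − (347.2 - 0.4q) = 146, so q' = 1621/7.
Then pb = 347.2 − 0.4·(1621/7) = 1782/7 and ps = 169 + 1·(1621/7) = 2804/7.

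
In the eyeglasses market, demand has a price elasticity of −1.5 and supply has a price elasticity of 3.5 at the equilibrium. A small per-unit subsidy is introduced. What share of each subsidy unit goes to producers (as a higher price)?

For a small subsidy around the equilibrium, the benefit split depends on the relative slopes, which at a point are proportional to the elasticities.
Buyer share = εs/(εs + |εd|) = 3.5/(3.5 + 1.5) = 0.7; seller share = |εd|/(εs + |εd|) = 0.3.
So producers capture 0.3 of the subsidy.

Producer share = 0.3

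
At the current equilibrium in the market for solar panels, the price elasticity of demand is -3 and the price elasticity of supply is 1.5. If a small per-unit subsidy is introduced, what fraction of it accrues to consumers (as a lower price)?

For a small subsidy around the equilibrium, the benefit split depends on the relative slopes, which at a point are proportional to the elasticities.
Buyer share = εs/(εs + |εd|) = 1.5/(1.5 + 3) = 1/3; seller share = |εd|/(εs + |εd|) = 2/3.

Consumer share = 1/3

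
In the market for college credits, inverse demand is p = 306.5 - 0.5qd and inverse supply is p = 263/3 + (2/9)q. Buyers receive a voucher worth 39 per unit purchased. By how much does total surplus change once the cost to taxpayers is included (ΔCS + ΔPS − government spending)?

Net change in total surplus = -1053

Pre-subsidy: 306.5 - 0.5q = 263/3 + (2/9)q gives q* = 303 and p* = 155.
With the rebate, buyers effectively pay pb = ps − 39, where ps is the price sellers receive.
On the curves, pb = 306.5 - 0.5q and ps = 263/3 + (2/9)q; the wedge ps − pb = 39 gives 263/3 + (2/9)q − (306.5 - 0.5q) = 39, so q' = 357.
Then pb = 306.5 − 0.5·357 = 128 and ps = 263/3 + (2/9)·357 = 167.
ΔCS = ½(303 + 357)(155 − 128) = 8910; ΔPS = ½(303 + 357)(167 − 155) = 3960.
Government spending = 39 × 357 = 13923.
Net change = 8910 + 3960 − 13923 = -1053. The loss equals the DWL triangle ½·39·54.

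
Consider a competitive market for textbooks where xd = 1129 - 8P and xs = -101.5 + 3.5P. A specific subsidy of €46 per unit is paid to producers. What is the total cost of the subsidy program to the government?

Pre-subsidy: 1129 - 8P = -101.5 + 3.5P gives P* = 107, x* = 273.
With the subsidy, sellers receive Ps = Pb + 46 for each unit, where Pb is the price buyers pay.
Supply in terms of Pb becomes xs = -101.5 + 3.5(Pb + 46) = 59.5 + 3.5Pb. Setting this equal to demand: 1129 - 8Pb = 59.5 + 3.5Pb, so Pb = 93.
Sellers receive Ps = 93 + 46 = 139; x' = 1129 − 8·93 = 385.
Government outlay = subsidy × quantity = 46 × 385 = 17710.

Government cost = €17710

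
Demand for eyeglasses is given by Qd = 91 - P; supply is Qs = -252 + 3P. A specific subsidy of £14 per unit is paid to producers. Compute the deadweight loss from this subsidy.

Pre-subsidy: 91 - P = -252 + 3P gives P* = 85.75, Q* = 5.25.
With the subsidy, sellers receive Ps = Pb + 14 for each unit, where Pb is the price buyers pay.
Supply in terms of Pb becomes Qs = -252 + 3(Pb + 14) = -210 + 3Pb. Setting this equal to demand: 91 - Pb = -210 + 3Pb, so Pb = 75.25.
Sellers receive Ps = 75.25 + 14 = 89.25; Q' = 91 − 1·75.25 = 15.75.
The subsidy expands output by 15.75 − 5.25 = 10.5 past the efficient level; on those units the gap between marginal cost and willingness to pay runs from 0 up to 14.
DWL = ½ × 14 × 10.5 = 73.5.

Deadweight loss = £73.5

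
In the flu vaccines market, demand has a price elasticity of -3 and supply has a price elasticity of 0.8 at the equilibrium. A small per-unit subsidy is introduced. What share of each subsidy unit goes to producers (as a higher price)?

Producer share = 15/19

For a small subsidy around the equilibrium, the benefit split depends on the relative slopes, which at a point are proportional to the elasticities.
Buyer share = εs/(εs + |εd|) = 0.8/(0.8 + 3) = 4/19; seller share = |εd|/(εs + |εd|) = 15/19.
So producers capture 15/19 of the subsidy.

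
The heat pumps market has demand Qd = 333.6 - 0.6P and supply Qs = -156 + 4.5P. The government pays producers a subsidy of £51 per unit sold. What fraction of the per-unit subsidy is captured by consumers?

Consumer share = 15/17

Pre-subsidy: 333.6 - 0.6P = -156 + 4.5P gives P* = 96, Q* = 276.
With the subsidy, sellers receive Ps = Pb + 51 for each unit, where Pb is the price buyers pay.
Supply in terms of Pb becomes Qs = -156 + 4.5(Pb + 51) = 73.5 + 4.5Pb. Setting this equal to demand: 333.6 - 0.6Pb = 73.5 + 4.5Pb, so Pb = 51.
Sellers receive Ps = 51 + 51 = 102; Q' = 333.6 − 0.6·51 = 303.
Buyers' price falls by P* − Pb = 96 − 51 = 45; sellers' price rises by Ps − P* = 102 − 96 = 6.
So consumers capture 45/51 = 15/17 of each unit of subsidy.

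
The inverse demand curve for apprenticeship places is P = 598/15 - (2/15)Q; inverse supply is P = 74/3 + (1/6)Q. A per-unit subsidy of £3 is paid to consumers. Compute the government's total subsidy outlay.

Government cost = £182

Pre-subsidy: 598/15 - (2/15)Q = 74/3 + (1/6)Q gives Q* = 152/3 and P* = 298/9.
With the rebate, buyers effectively pay Pb = Ps − 3, where Ps is the price sellers receive.
On the curves, Pb = 598/15 - (2/15)Q and Ps = 74/3 + (1/6)Q; the wedge Ps − Pb = 3 gives 74/3 + (1/6)Q − (598/15 - (2/15)Q) = 3, so Q' = 182/3.
Then Pb = 598/15 − (2/15)·(182/3) = 286/9 and Ps = 74/3 + (1/6)·(182/3) = 313/9.
Government outlay = subsidy × quantity = 3 × 182/3 = 182.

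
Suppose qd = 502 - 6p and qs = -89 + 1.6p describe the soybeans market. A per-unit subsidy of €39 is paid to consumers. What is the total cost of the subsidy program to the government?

Pre-subsidy: 502 - 6p = -89 + 1.6p gives p* = 2955/38, q* = 673/19.
With the rebate, buyers effectively pay pb = ps − 39, where ps is the price sellers receive.
Demand in terms of ps becomes qd = 502 − 6(ps − 39) = 736 - 6ps. Setting this equal to supply: 736 - 6ps = -89 + 1.6ps, so ps = 4125/38.
Buyers pay pb = 4125/38 − 39 = 2643/38; q' = -89 + 1.6·(4125/38) = 1609/19.
Government outlay = subsidy × quantity = 39 × 1609/19 = 62751/19.

Government cost = 62751/19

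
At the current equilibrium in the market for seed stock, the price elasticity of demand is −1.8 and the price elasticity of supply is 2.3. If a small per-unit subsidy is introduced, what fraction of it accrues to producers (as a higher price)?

For a small subsidy around the equilibrium, the benefit split depends on the relative slopes, which at a point are proportional to the elasticities.
Buyer share = εs/(εs + |εd|) = 2.3/(2.3 + 1.8) = 23/41; seller share = |εd|/(εs + |εd|) = 18/41.
So producers capture 18/41 of the subsidy.

Producer share = 18/41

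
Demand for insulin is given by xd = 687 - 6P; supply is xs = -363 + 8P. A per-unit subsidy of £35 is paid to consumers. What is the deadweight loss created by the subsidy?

Deadweight loss = £2100

Pre-subsidy: 687 - 6P = -363 + 8P gives P* = 75, x* = 237.
With the rebate, buyers effectively pay Pb = Ps − 35, where Ps is the price sellers receive.
Demand in terms of Ps becomes xd = 687 − 6(Ps − 35) = 897 - 6Ps. Setting this equal to supply: 897 - 6Ps = -363 + 8Ps, so Ps = 90.
Buyers pay Pb = 90 − 35 = 55; x' = -363 + 8·90 = 357.
The subsidy expands output by 357 − 237 = 120 past the efficient level; on those units the gap between marginal cost and willingness to pay runs from 0 up to 35.
DWL = ½ × 35 × 120 = 2100.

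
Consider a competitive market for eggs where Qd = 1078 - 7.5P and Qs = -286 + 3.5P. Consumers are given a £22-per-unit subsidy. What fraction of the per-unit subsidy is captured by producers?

Pre-subsidy: 1078 - 7.5P = -286 + 3.5P gives P* = 124, Q* = 148.
With the rebate, buyers effectively pay Pb = Ps − 22, where Ps is the price sellers receive.
Demand in terms of Ps becomes Qd = 1078 − 7.5(Ps − 22) = 1243 - 7.5Ps. Setting this equal to supply: 1243 - 7.5Ps = -286 + 3.5Ps, so Ps = 139.
Buyers pay Pb = 139 − 22 = 117; Q' = -286 + 3.5·139 = 200.5.
Buyers' price falls by P* − Pb = 124 − 117 = 7; sellers' price rises by Ps − P* = 139 − 124 = 15.
So producers capture 15/22 = 15/22 of each unit of subsidy.

Producer share = 15/22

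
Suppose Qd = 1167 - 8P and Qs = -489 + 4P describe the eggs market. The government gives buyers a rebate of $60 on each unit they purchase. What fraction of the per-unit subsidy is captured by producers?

Producer share = 2/3

Pre-subsidy: 1167 - 8P = -489 + 4P gives P* = 138, Q* = 63.
With the rebate, buyers effectively pay Pb = Ps − 60, where Ps is the price sellers receive.
Demand in terms of Ps becomes Qd = 1167 − 8(Ps − 60) = 1647 - 8Ps. Setting this equal to supply: 1647 - 8Ps = -489 + 4Ps, so Ps = 178.
Buyers pay Pb = 178 − 60 = 118; Q' = -489 + 4·178 = 223.
Buyers' price falls by P* − Pb = 138 − 118 = 20; sellers' price rises by Ps − P* = 178 − 138 = 40.
So producers capture 40/60 = 2/3 of each unit of subsidy.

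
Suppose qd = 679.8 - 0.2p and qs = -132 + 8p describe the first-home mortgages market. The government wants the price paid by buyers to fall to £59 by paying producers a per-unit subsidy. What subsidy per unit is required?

At a buyer price of 59, quantity demanded is 679.8 − 0.2·59 = 668.
Sellers supply 668 only when they receive ps with -132 + 8·ps = 668, i.e. ps = 100.
s = ps − pb = 100 − 59 = 41.

Required subsidy s = £41 per unit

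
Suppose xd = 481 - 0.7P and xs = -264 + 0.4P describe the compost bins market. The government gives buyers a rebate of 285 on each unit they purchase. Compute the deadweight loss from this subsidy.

Pre-subsidy: 481 - 0.7P = -264 + 0.4P gives P* = 7450/11, x* = 76/11.
With the rebate, buyers effectively pay Pb = Ps − 285, where Ps is the price sellers receive.
Demand in terms of Ps becomes xd = 481 − 0.7(Ps − 285) = 680.5 - 0.7Ps. Setting this equal to supply: 680.5 - 0.7Ps = -264 + 0.4Ps, so Ps = 9445/11.
Buyers pay Pb = 9445/11 − 285 = 6310/11; x' = -264 + 0.4·(9445/11) = 874/11.
The subsidy expands output by 874/11 − 76/11 = 798/11 past the efficient level; on those units the gap between marginal cost and willingness to pay runs from 0 up to 285.
DWL = ½ × 285 × 798/11 = 113715/11.

Deadweight loss = 113715/11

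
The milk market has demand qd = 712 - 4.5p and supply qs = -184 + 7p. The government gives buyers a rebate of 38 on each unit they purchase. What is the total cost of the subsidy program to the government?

Government cost = 406828/23

Pre-subsidy: 712 - 4.5p = -184 + 7p gives p* = 1792/23, q* = 8312/23.
With the rebate, buyers effectively pay pb = ps − 38, where ps is the price sellers receive.
Demand in terms of ps becomes qd = 712 − 4.5(ps − 38) = 883 - 4.5ps. Setting this equal to supply: 883 - 4.5ps = -184 + 7ps, so ps = 2134/23.
Buyers pay pb = 2134/23 − 38 = 1260/23; q' = -184 + 7·(2134/23) = 10706/23.
Government outlay = subsidy × quantity = 38 × 10706/23 = 406828/23.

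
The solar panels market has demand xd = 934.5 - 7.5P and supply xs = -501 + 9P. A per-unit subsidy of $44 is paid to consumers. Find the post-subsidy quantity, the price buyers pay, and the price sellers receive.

x' = 462; buyers pay $63; sellers receive $107

Pre-subsidy: 934.5 - 7.5P = -501 + 9P gives P* = 87, x* = 282.
With the rebate, buyers effectively pay Pb = Ps − 44, where Ps is the price sellers receive.
Demand in terms of Ps becomes xd = 934.5 − 7.5(Ps − 44) = 1264.5 - 7.5Ps. Setting this equal to supply: 1264.5 - 7.5Ps = -501 + 9Ps, so Ps = 107.
Buyers pay Pb = 107 − 44 = 63; x' = -501 + 9·107 = 462.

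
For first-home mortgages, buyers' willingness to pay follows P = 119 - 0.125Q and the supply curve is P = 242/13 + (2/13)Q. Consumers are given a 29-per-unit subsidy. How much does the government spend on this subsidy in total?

Government cost = 13456

Pre-subsidy: 119 - 0.125Q = 242/13 + (2/13)Q gives Q* = 360 and P* = 74.
With the rebate, buyers effectively pay Pb = Ps − 29, where Ps is the price sellers receive.
On the curves, Pb = 119 - 0.125Q and Ps = 242/13 + (2/13)Q; the wedge Ps − Pb = 29 gives 242/13 + (2/13)Q − (119 - 0.125Q) = 29, so Q' = 464.
Then Pb = 119 − 0.125·464 = 61 and Ps = 242/13 + (2/13)·464 = 90.
Government outlay = subsidy × quantity = 29 × 464 = 13456.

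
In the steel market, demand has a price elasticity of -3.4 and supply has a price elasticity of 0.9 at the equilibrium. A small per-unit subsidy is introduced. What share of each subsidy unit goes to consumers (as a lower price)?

Consumer share = 9/43

For a small subsidy around the equilibrium, the benefit split depends on the relative slopes, which at a point are proportional to the elasticities.
Buyer share = εs/(εs + |εd|) = 0.9/(0.9 + 3.4) = 9/43; seller share = |εd|/(εs + |εd|) = 34/43.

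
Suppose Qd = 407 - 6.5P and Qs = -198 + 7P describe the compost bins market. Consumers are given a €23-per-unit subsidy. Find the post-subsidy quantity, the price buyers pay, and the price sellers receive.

Pre-subsidy: 407 - 6.5P = -198 + 7P gives P* = 1210/27, Q* = 3124/27.
With the rebate, buyers effectively pay Pb = Ps − 23, where Ps is the price sellers receive.
Demand in terms of Ps becomes Qd = 407 − 6.5(Ps − 23) = 556.5 - 6.5Ps. Setting this equal to supply: 556.5 - 6.5Ps = -198 + 7Ps, so Ps = 503/9.
Buyers pay Pb = 503/9 − 23 = 296/9; Q' = -198 + 7·(503/9) = 1739/9.

Q' = 1739/9; buyers pay 296/9; sellers receive 503/9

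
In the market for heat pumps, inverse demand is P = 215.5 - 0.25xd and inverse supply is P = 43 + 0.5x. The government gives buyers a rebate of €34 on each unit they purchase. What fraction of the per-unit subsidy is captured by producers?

Producer share = 2/3

Pre-subsidy: 215.5 - 0.25x = 43 + 0.5x gives x* = 230 and P* = 158.
With the rebate, buyers effectively pay Pb = Ps − 34, where Ps is the price sellers receive.
On the curves, Pb = 215.5 - 0.25x and Ps = 43 + 0.5x; the wedge Ps − Pb = 34 gives 43 + 0.5x − (215.5 - 0.25x) = 34, so x' = 826/3.
Then Pb = 215.5 − 0.25·(826/3) = 440/3 and Ps = 43 + 0.5·(826/3) = 542/3.
Buyers' price falls by P* − Pb = 158 − 440/3 = 34/3; sellers' price rises by Ps − P* = 542/3 − 158 = 68/3.
So producers capture (68/3)/34 = 2/3 of each unit of subsidy.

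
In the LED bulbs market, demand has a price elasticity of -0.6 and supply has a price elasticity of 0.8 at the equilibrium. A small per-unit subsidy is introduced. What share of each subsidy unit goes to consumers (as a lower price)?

For a small subsidy around the equilibrium, the benefit split depends on the relative slopes, which at a point are proportional to the elasticities.
Buyer share = εs/(εs + |εd|) = 0.8/(0.8 + 0.6) = 4/7; seller share = |εd|/(εs + |εd|) = 3/7.

Consumer share = 4/7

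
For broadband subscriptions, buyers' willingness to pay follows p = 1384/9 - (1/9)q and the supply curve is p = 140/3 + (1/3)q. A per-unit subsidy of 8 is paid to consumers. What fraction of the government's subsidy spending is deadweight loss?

Pre-subsidy: 1384/9 - (1/9)q = 140/3 + (1/3)q gives q* = 241 and p* = 127.
With the rebate, buyers effectively pay pb = ps − 8, where ps is the price sellers receive.
On the curves, pb = 1384/9 - (1/9)q and ps = 140/3 + (1/3)q; the wedge ps − pb = 8 gives 140/3 + (1/3)q − (1384/9 - (1/9)q) = 8, so q' = 259.
Then pb = 1384/9 − (1/9)·259 = 125 and ps = 140/3 + (1/3)·259 = 133.
ΔCS = ½(241 + 259)(127 − 125) = 500; ΔPS = ½(241 + 259)(133 − 127) = 1500.
Government spending = 8 × 259 = 2072.
DWL = ½ × 8 × (259 − 241) = 72; fraction = 72 / 2072 = 9/259.

DWL / government spending = 9/259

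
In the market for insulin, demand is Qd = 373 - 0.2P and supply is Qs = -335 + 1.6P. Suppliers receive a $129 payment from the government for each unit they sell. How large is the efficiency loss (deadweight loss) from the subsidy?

Pre-subsidy: 373 - 0.2P = -335 + 1.6P gives P* = 1180/3, Q* = 883/3.
With the subsidy, sellers receive Ps = Pb + 129 for each unit, where Pb is the price buyers pay.
Supply in terms of Pb becomes Qs = -335 + 1.6(Pb + 129) = -128.6 + 1.6Pb. Setting this equal to demand: 373 - 0.2Pb = -128.6 + 1.6Pb, so Pb = 836/3.
Sellers receive Ps = 836/3 + 129 = 1223/3; Q' = 373 − 0.2·(836/3) = 4759/15.
The subsidy expands output by 4759/15 − 883/3 = 344/15 past the efficient level; on those units the gap between marginal cost and willingness to pay runs from 0 up to 129.
DWL = ½ × 129 × 344/15 = 1479.2.

Deadweight loss = $1479.2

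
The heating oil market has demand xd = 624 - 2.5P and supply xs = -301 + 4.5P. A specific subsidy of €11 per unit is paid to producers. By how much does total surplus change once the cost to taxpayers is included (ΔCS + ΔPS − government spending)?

Net change in total surplus = -5445/56

Pre-subsidy: 624 - 2.5P = -301 + 4.5P gives P* = 925/7, x* = 4111/14.
With the subsidy, sellers receive Ps = Pb + 11 for each unit, where Pb is the price buyers pay.
Supply in terms of Pb becomes xs = -301 + 4.5(Pb + 11) = -251.5 + 4.5Pb. Setting this equal to demand: 624 - 2.5Pb = -251.5 + 4.5Pb, so Pb = 1751/14.
Sellers receive Ps = 1751/14 + 11 = 1905/14; x' = 624 − 2.5·(1751/14) = 8717/28.
ΔCS = ½(4111/14 + 8717/28)(925/7 − 1751/14) = 1676961/784; ΔPS = ½(4111/14 + 8717/28)(1905/14 − 925/7) = 931645/784.
Government spending = 11 × 8717/28 = 95887/28.
Net change = 1676961/784 + 931645/784 − 95887/28 = -5445/56. The loss equals the DWL triangle ½·11·495/28.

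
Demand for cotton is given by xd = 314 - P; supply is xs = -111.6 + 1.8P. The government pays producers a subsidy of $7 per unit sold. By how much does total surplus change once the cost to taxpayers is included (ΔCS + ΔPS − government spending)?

Pre-subsidy: 314 - P = -111.6 + 1.8P gives P* = 152, x* = 162.
With the subsidy, sellers receive Ps = Pb + 7 for each unit, where Pb is the price buyers pay.
Supply in terms of Pb becomes xs = -111.6 + 1.8(Pb + 7) = -99 + 1.8Pb. Setting this equal to demand: 314 - Pb = -99 + 1.8Pb, so Pb = 147.5.
Sellers receive Ps = 147.5 + 7 = 154.5; x' = 314 − 1·147.5 = 166.5.
ΔCS = ½(162 + 166.5)(152 − 147.5) = 739.125; ΔPS = ½(162 + 166.5)(154.5 − 152) = 410.625.
Government spending = 7 × 166.5 = 1165.5.
Net change = 739.125 + 410.625 − 1165.5 = -15.75. The loss equals the DWL triangle ½·7·4.5.

Net change in total surplus = -$15.75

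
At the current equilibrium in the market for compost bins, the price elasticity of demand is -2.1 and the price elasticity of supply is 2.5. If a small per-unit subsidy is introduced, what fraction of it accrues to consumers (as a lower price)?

For a small subsidy around the equilibrium, the benefit split depends on the relative slopes, which at a point are proportional to the elasticities.
Buyer share = εs/(εs + |εd|) = 2.5/(2.5 + 2.1) = 25/46; seller share = |εd|/(εs + |εd|) = 21/46.

Consumer share = 25/46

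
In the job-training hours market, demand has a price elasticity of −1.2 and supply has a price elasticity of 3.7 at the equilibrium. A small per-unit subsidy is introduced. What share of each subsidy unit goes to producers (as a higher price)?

For a small subsidy around the equilibrium, the benefit split depends on the relative slopes, which at a point are proportional to the elasticities.
Buyer share = εs/(εs + |εd|) = 3.7/(3.7 + 1.2) = 37/49; seller share = |εd|/(εs + |εd|) = 12/49.
So producers capture 12/49 of the subsidy.

Producer share = 12/49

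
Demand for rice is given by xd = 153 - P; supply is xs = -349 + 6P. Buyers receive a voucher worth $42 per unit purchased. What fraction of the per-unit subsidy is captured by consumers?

Consumer share = 6/7

Pre-subsidy: 153 - P = -349 + 6P gives P* = 502/7, x* = 569/7.
With the rebate, buyers effectively pay Pb = Ps − 42, where Ps is the price sellers receive.
Demand in terms of Ps becomes xd = 153 − 1(Ps − 42) = 195 - Ps. Setting this equal to supply: 195 - Ps = -349 + 6Ps, so Ps = 544/7.
Buyers pay Pb = 544/7 − 42 = 250/7; x' = -349 + 6·(544/7) = 821/7.
Buyers' price falls by P* − Pb = 502/7 − 250/7 = 36; sellers' price rises by Ps − P* = 544/7 − 502/7 = 6.
So consumers capture 36/42 = 6/7 of each unit of subsidy.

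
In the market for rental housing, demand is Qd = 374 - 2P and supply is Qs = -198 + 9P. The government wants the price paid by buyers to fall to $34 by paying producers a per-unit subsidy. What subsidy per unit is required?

Required subsidy s = $22 per unit

At a buyer price of 34, quantity demanded is 374 − 2·34 = 306.
Sellers supply 306 only when they receive Ps with -198 + 9·Ps = 306, i.e. Ps = 56.
s = Ps − Pb = 56 − 34 = 22.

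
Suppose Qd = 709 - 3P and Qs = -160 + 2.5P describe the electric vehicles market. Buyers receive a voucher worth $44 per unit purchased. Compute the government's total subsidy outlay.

Government cost = $12980

Pre-subsidy: 709 - 3P = -160 + 2.5P gives P* = 158, Q* = 235.
With the rebate, buyers effectively pay Pb = Ps − 44, where Ps is the price sellers receive.
Demand in terms of Ps becomes Qd = 709 − 3(Ps − 44) = 841 - 3Ps. Setting this equal to supply: 841 - 3Ps = -160 + 2.5Ps, so Ps = 182.
Buyers pay Pb = 182 − 44 = 138; Q' = -160 + 2.5·182 = 295.
Government outlay = subsidy × quantity = 44 × 295 = 12980.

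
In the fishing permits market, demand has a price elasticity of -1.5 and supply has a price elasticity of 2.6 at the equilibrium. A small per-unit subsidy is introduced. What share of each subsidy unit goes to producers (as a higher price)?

Producer share = 15/41

For a small subsidy around the equilibrium, the benefit split depends on the relative slopes, which at a point are proportional to the elasticities.
Buyer share = εs/(εs + |εd|) = 2.6/(2.6 + 1.5) = 26/41; seller share = |εd|/(εs + |εd|) = 15/41.
So producers capture 15/41 of the subsidy.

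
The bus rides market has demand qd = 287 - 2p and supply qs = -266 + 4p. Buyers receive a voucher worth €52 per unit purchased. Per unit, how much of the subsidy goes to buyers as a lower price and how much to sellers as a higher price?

Buyers gain 104/3 per unit; sellers gain 52/3 per unit

Pre-subsidy: 287 - 2p = -266 + 4p gives p* = 553/6, q* = 308/3.
With the rebate, buyers effectively pay pb = ps − 52, where ps is the price sellers receive.
Demand in terms of ps becomes qd = 287 − 2(ps − 52) = 391 - 2ps. Setting this equal to supply: 391 - 2ps = -266 + 4ps, so ps = 109.5.
Buyers pay pb = 109.5 − 52 = 57.5; q' = -266 + 4·109.5 = 172.
Buyers' price falls by p* − pb = 553/6 − 57.5 = 104/3; sellers' price rises by ps − p* = 109.5 − 553/6 = 52/3.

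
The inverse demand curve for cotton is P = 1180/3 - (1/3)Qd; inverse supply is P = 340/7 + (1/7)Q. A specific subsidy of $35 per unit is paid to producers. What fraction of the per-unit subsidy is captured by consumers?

Pre-subsidy: 1180/3 - (1/3)Q = 340/7 + (1/7)Q gives Q* = 724 and P* = 152.
With the subsidy, sellers receive Ps = Pb + 35 for each unit, where Pb is the price buyers pay.
On the curves, Pb = 1180/3 - (1/3)Q and Ps = 340/7 + (1/7)Q; the wedge Ps − Pb = 35 gives 340/7 + (1/7)Q − (1180/3 - (1/3)Q) = 35, so Q' = 797.5.
Then Pb = 1180/3 − (1/3)·797.5 = 127.5 and Ps = 340/7 + (1/7)·797.5 = 162.5.
Buyers' price falls by P* − Pb = 152 − 127.5 = 24.5; sellers' price rises by Ps − P* = 162.5 − 152 = 10.5.
So consumers capture 24.5/35 = 0.7 of each unit of subsidy.

Consumer share = 0.7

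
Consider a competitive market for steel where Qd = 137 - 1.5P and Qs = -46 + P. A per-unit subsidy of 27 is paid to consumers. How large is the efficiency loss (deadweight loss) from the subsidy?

Deadweight loss = 218.7

Pre-subsidy: 137 - 1.5P = -46 + P gives P* = 73.2, Q* = 27.2.
With the rebate, buyers effectively pay Pb = Ps − 27, where Ps is the price sellers receive.
Demand in terms of Ps becomes Qd = 137 − 1.5(Ps − 27) = 177.5 - 1.5Ps. Setting this equal to supply: 177.5 - 1.5Ps = -46 + Ps, so Ps = 89.4.
Buyers pay Pb = 89.4 − 27 = 62.4; Q' = -46 + 1·89.4 = 43.4.
The subsidy expands output by 43.4 − 27.2 = 16.2 past the efficient level; on those units the gap between marginal cost and willingness to pay runs from 0 up to 27.
DWL = ½ × 27 × 16.2 = 218.7.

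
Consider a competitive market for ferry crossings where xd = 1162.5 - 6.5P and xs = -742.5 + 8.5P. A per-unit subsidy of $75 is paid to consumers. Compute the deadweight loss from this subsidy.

Deadweight loss = $10359.375

Pre-subsidy: 1162.5 - 6.5P = -742.5 + 8.5P gives P* = 127, x* = 337.
With the rebate, buyers effectively pay Pb = Ps − 75, where Ps is the price sellers receive.
Demand in terms of Ps becomes xd = 1162.5 − 6.5(Ps − 75) = 1650 - 6.5Ps. Setting this equal to supply: 1650 - 6.5Ps = -742.5 + 8.5Ps, so Ps = 159.5.
Buyers pay Pb = 159.5 − 75 = 84.5; x' = -742.5 + 8.5·159.5 = 613.25.
The subsidy expands output by 613.25 − 337 = 276.25 past the efficient level; on those units the gap between marginal cost and willingness to pay runs from 0 up to 75.
DWL = ½ × 75 × 276.25 = 10359.375.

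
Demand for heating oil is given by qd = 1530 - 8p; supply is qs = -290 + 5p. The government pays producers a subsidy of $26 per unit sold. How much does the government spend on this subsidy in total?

Government cost = $12740

Pre-subsidy: 1530 - 8p = -290 + 5p gives p* = 140, q* = 410.
With the subsidy, sellers receive ps = pb + 26 for each unit, where pb is the price buyers pay.
Supply in terms of pb becomes qs = -290 + 5(pb + 26) = -160 + 5pb. Setting this equal to demand: 1530 - 8pb = -160 + 5pb, so pb = 130.
Sellers receive ps = 130 + 26 = 156; q' = 1530 − 8·130 = 490.
Government outlay = subsidy × quantity = 26 × 490 = 12740.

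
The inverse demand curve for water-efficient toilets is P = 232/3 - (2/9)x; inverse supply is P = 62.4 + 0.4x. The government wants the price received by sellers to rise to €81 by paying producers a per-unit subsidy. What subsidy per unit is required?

At a seller price of 81, quantity supplied is -156 + 2.5·81 = 46.5.
Buyers absorb 46.5 only when they pay Pb = 232/3 − (2/9)·46.5 = 67.
s = Ps − Pb = 81 − 67 = 14.

Required subsidy s = €14 per unit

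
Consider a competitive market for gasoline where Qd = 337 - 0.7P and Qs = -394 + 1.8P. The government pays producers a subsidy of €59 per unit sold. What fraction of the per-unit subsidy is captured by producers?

Pre-subsidy: 337 - 0.7P = -394 + 1.8P gives P* = 292.4, Q* = 132.32.
With the subsidy, sellers receive Ps = Pb + 59 for each unit, where Pb is the price buyers pay.
Supply in terms of Pb becomes Qs = -394 + 1.8(Pb + 59) = -287.8 + 1.8Pb. Setting this equal to demand: 337 - 0.7Pb = -287.8 + 1.8Pb, so Pb = 249.92.
Sellers receive Ps = 249.92 + 59 = 308.92; Q' = 337 − 0.7·249.92 = 162.056.
Buyers' price falls by P* − Pb = 292.4 − 249.92 = 42.48; sellers' price rises by Ps − P* = 308.92 − 292.4 = 16.52.
So producers capture 16.52/59 = 0.28 of each unit of subsidy.

Producer share = 0.28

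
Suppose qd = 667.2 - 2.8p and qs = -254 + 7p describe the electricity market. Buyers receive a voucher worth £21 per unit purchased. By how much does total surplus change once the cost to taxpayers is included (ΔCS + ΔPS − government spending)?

Net change in total surplus = -£441

Pre-subsidy: 667.2 - 2.8p = -254 + 7p gives p* = 94, q* = 404.
With the rebate, buyers effectively pay pb = ps − 21, where ps is the price sellers receive.
Demand in terms of ps becomes qd = 667.2 − 2.8(ps − 21) = 726 - 2.8ps. Setting this equal to supply: 726 - 2.8ps = -254 + 7ps, so ps = 100.
Buyers pay pb = 100 − 21 = 79; q' = -254 + 7·100 = 446.
ΔCS = ½(404 + 446)(94 − 79) = 6375; ΔPS = ½(404 + 446)(100 − 94) = 2550.
Government spending = 21 × 446 = 9366.
Net change = 6375 + 2550 − 9366 = -441. The loss equals the DWL triangle ½·21·42.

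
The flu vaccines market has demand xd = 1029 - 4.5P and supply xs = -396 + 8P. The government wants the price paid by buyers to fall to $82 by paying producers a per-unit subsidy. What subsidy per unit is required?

Required subsidy s = $50 per unit

At a buyer price of 82, quantity demanded is 1029 − 4.5·82 = 660.
Sellers supply 660 only when they receive Ps with -396 + 8·Ps = 660, i.e. Ps = 132.
s = Ps − Pb = 132 − 82 = 50.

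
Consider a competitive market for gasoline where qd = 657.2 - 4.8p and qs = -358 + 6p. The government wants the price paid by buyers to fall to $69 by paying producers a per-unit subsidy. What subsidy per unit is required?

At a buyer price of 69, quantity demanded is 657.2 − 4.8·69 = 326.
Sellers supply 326 only when they receive ps with -358 + 6·ps = 326, i.e. ps = 114.
s = ps − pb = 114 − 69 = 45.

Required subsidy s = $45 per unit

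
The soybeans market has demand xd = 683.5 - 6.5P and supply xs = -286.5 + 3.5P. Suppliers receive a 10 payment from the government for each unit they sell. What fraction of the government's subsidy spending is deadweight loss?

DWL / government spending = 91/606

Pre-subsidy: 683.5 - 6.5P = -286.5 + 3.5P gives P* = 97, x* = 53.
With the subsidy, sellers receive Ps = Pb + 10 for each unit, where Pb is the price buyers pay.
Supply in terms of Pb becomes xs = -286.5 + 3.5(Pb + 10) = -251.5 + 3.5Pb. Setting this equal to demand: 683.5 - 6.5Pb = -251.5 + 3.5Pb, so Pb = 93.5.
Sellers receive Ps = 93.5 + 10 = 103.5; x' = 683.5 − 6.5·93.5 = 75.75.
ΔCS = ½(53 + 75.75)(97 − 93.5) = 225.3125; ΔPS = ½(53 + 75.75)(103.5 − 97) = 418.4375.
Government spending = 10 × 75.75 = 757.5.
DWL = ½ × 10 × (75.75 − 53) = 113.75; fraction = 113.75 / 757.5 = 91/606.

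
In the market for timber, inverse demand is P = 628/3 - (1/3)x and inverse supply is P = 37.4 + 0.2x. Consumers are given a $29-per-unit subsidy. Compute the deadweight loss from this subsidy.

Deadweight loss = $788.4375

Pre-subsidy: 628/3 - (1/3)x = 37.4 + 0.2x gives x* = 322.375 and P* = 101.875.
With the rebate, buyers effectively pay Pb = Ps − 29, where Ps is the price sellers receive.
On the curves, Pb = 628/3 - (1/3)x and Ps = 37.4 + 0.2x; the wedge Ps − Pb = 29 gives 37.4 + 0.2x − (628/3 - (1/3)x) = 29, so x' = 376.75.
Then Pb = 628/3 − (1/3)·376.75 = 83.75 and Ps = 37.4 + 0.2·376.75 = 112.75.
The subsidy expands output by 376.75 − 322.375 = 54.375 past the efficient level; on those units the gap between marginal cost and willingness to pay runs from 0 up to 29.
DWL = ½ × 29 × 54.375 = 788.4375.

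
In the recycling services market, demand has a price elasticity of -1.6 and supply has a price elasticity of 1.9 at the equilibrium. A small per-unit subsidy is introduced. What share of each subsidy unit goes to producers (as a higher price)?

For a small subsidy around the equilibrium, the benefit split depends on the relative slopes, which at a point are proportional to the elasticities.
Buyer share = εs/(εs + |εd|) = 1.9/(1.9 + 1.6) = 19/35; seller share = |εd|/(εs + |εd|) = 16/35.
So producers capture 16/35 of the subsidy.

Producer share = 16/35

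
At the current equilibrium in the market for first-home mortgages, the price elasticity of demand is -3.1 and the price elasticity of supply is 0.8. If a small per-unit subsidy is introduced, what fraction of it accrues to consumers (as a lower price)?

For a small subsidy around the equilibrium, the benefit split depends on the relative slopes, which at a point are proportional to the elasticities.
Buyer share = εs/(εs + |εd|) = 0.8/(0.8 + 3.1) = 8/39; seller share = |εd|/(εs + |εd|) = 31/39.

Consumer share = 8/39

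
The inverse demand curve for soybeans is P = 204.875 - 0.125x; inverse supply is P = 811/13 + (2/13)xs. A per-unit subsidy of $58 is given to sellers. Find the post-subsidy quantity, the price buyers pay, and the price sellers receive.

x' = 719; buyers pay $115; sellers receive $173

Pre-subsidy: 204.875 - 0.125x = 811/13 + (2/13)x gives x* = 511 and P* = 141.
With the subsidy, sellers receive Ps = Pb + 58 for each unit, where Pb is the price buyers pay.
On the curves, Pb = 204.875 - 0.125x and Ps = 811/13 + (2/13)x; the wedge Ps − Pb = 58 gives 811/13 + (2/13)x − (204.875 - 0.125x) = 58, so x' = 719.
Then Pb = 204.875 − 0.125·719 = 115 and Ps = 811/13 + (2/13)·719 = 173.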